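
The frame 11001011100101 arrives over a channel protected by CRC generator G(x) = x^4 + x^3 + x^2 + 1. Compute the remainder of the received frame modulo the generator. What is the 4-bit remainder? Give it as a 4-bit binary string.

Modulo-2 division of 11001011100101 by 11101:
  pos 0: 11001 XOR 11101 = 00100
  pos 2: 10001 XOR 11101 = 01100
  pos 3: 11001 XOR 11101 = 00100
  pos 5: 10010 XOR 11101 = 01111
  pos 6: 11110 XOR 11101 = 00011
  pos 9: 11101 XOR 11101 = 00000
Remainder = 0000 (zero — the frame passes the CRC check).

0000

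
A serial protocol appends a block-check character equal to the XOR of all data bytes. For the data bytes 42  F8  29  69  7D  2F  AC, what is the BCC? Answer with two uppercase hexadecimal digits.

04

XOR the bytes together:
  start with 0x42
  0x42 ⊕ 0xF8 = 0xBA
  0xBA ⊕ 0x29 = 0x93
  0x93 ⊕ 0x69 = 0xFA
  0xFA ⊕ 0x7D = 0x87
  0x87 ⊕ 0x2F = 0xA8
  0xA8 ⊕ 0xAC = 0x04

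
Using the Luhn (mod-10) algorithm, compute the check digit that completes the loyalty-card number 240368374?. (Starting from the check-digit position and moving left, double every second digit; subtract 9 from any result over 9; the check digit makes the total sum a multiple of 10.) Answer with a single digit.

7

Partial digits right→left: 4 7 3 8 6 3 0 4 2
Double every second digit counting from the check-digit position (so the 1st, 3rd, 5th, ... of the partial from the right).
  doubled (with −9 where >9): 8 6 3 0 4 → sum 21
  kept as-is: 7 8 3 4 → sum 22
Total = 21 + 22 = 43.
Check digit = (10 − (43 mod 10)) mod 10 = 7.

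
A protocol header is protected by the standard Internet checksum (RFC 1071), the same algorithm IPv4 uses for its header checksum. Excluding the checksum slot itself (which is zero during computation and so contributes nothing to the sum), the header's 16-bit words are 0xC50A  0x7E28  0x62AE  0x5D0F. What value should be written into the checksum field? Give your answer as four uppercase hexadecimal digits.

One's-complement addition (fold any carry out of bit 15 back into bit 0):
  0xC50A + 0x7E28 = 0x14332 → wrap carry → 0x4333
  0x4333 + 0x62AE = 0x0A5E1
  0xA5E1 + 0x5D0F = 0x102F0 → wrap carry → 0x02F1
One's-complement sum = 0x02F1.
Checksum = ~0x02F1 & 0xFFFF = 0xFD0E.

FD0E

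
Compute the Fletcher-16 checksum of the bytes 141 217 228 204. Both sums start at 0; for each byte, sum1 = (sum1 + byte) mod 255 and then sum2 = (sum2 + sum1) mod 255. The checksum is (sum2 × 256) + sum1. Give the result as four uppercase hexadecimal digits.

5A19

Running sums (mod 255):
  after byte 0 (141): sum1=141, sum2=141
  after byte 1 (217): sum1=103, sum2=244
  after byte 2 (228): sum1=76, sum2=65
  after byte 3 (204): sum1=25, sum2=90
Checksum = sum2·256 + sum1 = 90·256 + 25 = 23065 = 0x5A19.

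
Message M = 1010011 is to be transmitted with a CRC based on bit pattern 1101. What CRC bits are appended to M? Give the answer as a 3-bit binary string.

Append 3 zeros: 1010011000. Divide by 1101 (XOR where the leading bit is 1):
  pos 0: 1010 XOR 1101 = 0111
  pos 1: 1110 XOR 1101 = 0011
  pos 3: 1111 XOR 1101 = 0010
  pos 5: 1000 XOR 1101 = 0101
  pos 6: 1010 XOR 1101 = 0111
Remainder (last 3 bits) = 111. This is the CRC / FCS.

111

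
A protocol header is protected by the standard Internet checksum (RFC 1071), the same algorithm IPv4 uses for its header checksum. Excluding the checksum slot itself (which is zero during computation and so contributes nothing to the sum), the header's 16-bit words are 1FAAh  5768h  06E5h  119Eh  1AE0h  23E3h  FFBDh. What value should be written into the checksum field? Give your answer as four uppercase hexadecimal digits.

31E9

One's-complement addition (fold any carry out of bit 15 back into bit 0):
  0x1FAA + 0x5768 = 0x07712
  0x7712 + 0x06E5 = 0x07DF7
  0x7DF7 + 0x119E = 0x08F95
  0x8F95 + 0x1AE0 = 0x0AA75
  0xAA75 + 0x23E3 = 0x0CE58
  0xCE58 + 0xFFBD = 0x1CE15 → wrap carry → 0xCE16
One's-complement sum = 0xCE16.
Checksum = ~0xCE16 & 0xFFFF = 0x31E9.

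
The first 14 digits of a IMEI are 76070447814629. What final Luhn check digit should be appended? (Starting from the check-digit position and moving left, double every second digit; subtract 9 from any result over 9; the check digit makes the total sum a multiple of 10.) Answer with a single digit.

0

Partial digits right→left: 9 2 6 4 1 8 7 4 4 0 7 0 6 7
Double every second digit counting from the check-digit position (so the 1st, 3rd, 5th, ... of the partial from the right).
  doubled (with −9 where >9): 9 3 2 5 8 5 3 → sum 35
  kept as-is: 2 4 8 4 0 0 7 → sum 25
Total = 35 + 25 = 60.
Check digit = (10 − (60 mod 10)) mod 10 = 0.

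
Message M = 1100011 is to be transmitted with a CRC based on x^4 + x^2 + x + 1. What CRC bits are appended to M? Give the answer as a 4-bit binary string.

Append 4 zeros: 11000110000. Divide by 10111 (XOR where the leading bit is 1):
  pos 0: 11000 XOR 10111 = 01111
  pos 1: 11111 XOR 10111 = 01000
  pos 2: 10001 XOR 10111 = 00110
  pos 4: 11000 XOR 10111 = 01111
  pos 5: 11110 XOR 10111 = 01001
  pos 6: 10010 XOR 10111 = 00101
Remainder (last 4 bits) = 0101. This is the CRC / FCS.

0101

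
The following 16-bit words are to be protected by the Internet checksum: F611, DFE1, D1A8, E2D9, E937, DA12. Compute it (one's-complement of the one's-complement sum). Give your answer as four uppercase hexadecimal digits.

B23E

One's-complement addition (fold any carry out of bit 15 back into bit 0):
  0xF611 + 0xDFE1 = 0x1D5F2 → wrap carry → 0xD5F3
  0xD5F3 + 0xD1A8 = 0x1A79B → wrap carry → 0xA79C
  0xA79C + 0xE2D9 = 0x18A75 → wrap carry → 0x8A76
  0x8A76 + 0xE937 = 0x173AD → wrap carry → 0x73AE
  0x73AE + 0xDA12 = 0x14DC0 → wrap carry → 0x4DC1
One's-complement sum = 0x4DC1.
Checksum = ~0x4DC1 & 0xFFFF = 0xB23E.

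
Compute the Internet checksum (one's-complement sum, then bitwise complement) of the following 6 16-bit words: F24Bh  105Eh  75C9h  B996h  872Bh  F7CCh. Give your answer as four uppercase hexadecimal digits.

One's-complement addition (fold any carry out of bit 15 back into bit 0):
  0xF24B + 0x105E = 0x102A9 → wrap carry → 0x02AA
  0x02AA + 0x75C9 = 0x07873
  0x7873 + 0xB996 = 0x13209 → wrap carry → 0x320A
  0x320A + 0x872B = 0x0B935
  0xB935 + 0xF7CC = 0x1B101 → wrap carry → 0xB102
One's-complement sum = 0xB102.
Checksum = ~0xB102 & 0xFFFF = 0x4EFD.

4EFD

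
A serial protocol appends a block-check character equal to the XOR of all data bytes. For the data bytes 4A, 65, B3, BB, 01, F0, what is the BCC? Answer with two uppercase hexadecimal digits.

D6

XOR the bytes together:
  start with 0x4A
  0x4A ⊕ 0x65 = 0x2F
  0x2F ⊕ 0xB3 = 0x9C
  0x9C ⊕ 0xBB = 0x27
  0x27 ⊕ 0x01 = 0x26
  0x26 ⊕ 0xF0 = 0xD6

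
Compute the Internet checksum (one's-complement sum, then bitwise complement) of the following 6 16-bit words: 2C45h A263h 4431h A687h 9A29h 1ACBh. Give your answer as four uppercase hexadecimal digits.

One's-complement addition (fold any carry out of bit 15 back into bit 0):
  0x2C45 + 0xA263 = 0x0CEA8
  0xCEA8 + 0x4431 = 0x112D9 → wrap carry → 0x12DA
  0x12DA + 0xA687 = 0x0B961
  0xB961 + 0x9A29 = 0x1538A → wrap carry → 0x538B
  0x538B + 0x1ACB = 0x06E56
One's-complement sum = 0x6E56.
Checksum = ~0x6E56 & 0xFFFF = 0x91A9.

91A9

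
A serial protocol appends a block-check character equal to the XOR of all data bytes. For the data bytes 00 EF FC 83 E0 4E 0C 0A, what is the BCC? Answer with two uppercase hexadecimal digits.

38

XOR the bytes together:
  start with 0x00
  0x00 ⊕ 0xEF = 0xEF
  0xEF ⊕ 0xFC = 0x13
  0x13 ⊕ 0x83 = 0x90
  0x90 ⊕ 0xE0 = 0x70
  0x70 ⊕ 0x4E = 0x3E
  0x3E ⊕ 0x0C = 0x32
  0x32 ⊕ 0x0A = 0x38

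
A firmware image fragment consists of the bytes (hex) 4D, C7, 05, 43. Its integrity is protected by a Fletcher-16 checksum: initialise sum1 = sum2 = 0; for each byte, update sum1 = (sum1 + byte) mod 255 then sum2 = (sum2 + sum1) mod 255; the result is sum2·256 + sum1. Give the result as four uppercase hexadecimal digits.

D95D

Running sums (mod 255):
  after byte 0 (4D): sum1=77, sum2=77
  after byte 1 (C7): sum1=21, sum2=98
  after byte 2 (05): sum1=26, sum2=124
  after byte 3 (43): sum1=93, sum2=217
Checksum = sum2·256 + sum1 = 217·256 + 93 = 55645 = 0xD95D.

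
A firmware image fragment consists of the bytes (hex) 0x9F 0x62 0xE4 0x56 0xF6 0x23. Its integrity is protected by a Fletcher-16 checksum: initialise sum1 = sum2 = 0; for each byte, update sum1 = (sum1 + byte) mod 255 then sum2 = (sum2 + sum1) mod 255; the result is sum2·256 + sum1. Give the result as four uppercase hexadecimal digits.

Running sums (mod 255):
  after byte 0 (0x9F): sum1=159, sum2=159
  after byte 1 (0x62): sum1=2, sum2=161
  after byte 2 (0xE4): sum1=230, sum2=136
  after byte 3 (0x56): sum1=61, sum2=197
  after byte 4 (0xF6): sum1=52, sum2=249
  after byte 5 (0x23): sum1=87, sum2=81
Checksum = sum2·256 + sum1 = 81·256 + 87 = 20823 = 0x5157.

5157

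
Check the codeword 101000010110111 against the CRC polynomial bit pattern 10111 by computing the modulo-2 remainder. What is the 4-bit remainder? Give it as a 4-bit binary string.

Modulo-2 division of 101000010110111 by 10111:
  pos 0: 10100 XOR 10111 = 00011
  pos 3: 11001 XOR 10111 = 01110
  pos 4: 11100 XOR 10111 = 01011
  pos 5: 10111 XOR 10111 = 00000
  pos 10: 10111 XOR 10111 = 00000
Remainder = 0000 (zero — the frame passes the CRC check).

0000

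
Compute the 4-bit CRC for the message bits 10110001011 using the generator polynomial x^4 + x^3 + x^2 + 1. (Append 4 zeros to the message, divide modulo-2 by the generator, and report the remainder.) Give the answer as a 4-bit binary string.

Append 4 zeros: 101100010110000. Divide by 11101 (XOR where the leading bit is 1):
  pos 0: 10110 XOR 11101 = 01011
  pos 1: 10110 XOR 11101 = 01011
  pos 2: 10110 XOR 11101 = 01011
  pos 3: 10111 XOR 11101 = 01010
  pos 4: 10100 XOR 11101 = 01001
  pos 5: 10011 XOR 11101 = 01110
  pos 6: 11101 XOR 11101 = 00000
Remainder (last 4 bits) = 0000. This is the CRC / FCS.

0000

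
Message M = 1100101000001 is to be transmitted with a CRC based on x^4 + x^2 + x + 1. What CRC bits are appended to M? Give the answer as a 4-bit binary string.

Append 4 zeros: 11001010000010000. Divide by 10111 (XOR where the leading bit is 1):
  pos 0: 11001 XOR 10111 = 01110
  pos 1: 11100 XOR 10111 = 01011
  pos 2: 10111 XOR 10111 = 00000
  pos 12: 10000 XOR 10111 = 00111
Remainder (last 4 bits) = 0111. This is the CRC / FCS.

0111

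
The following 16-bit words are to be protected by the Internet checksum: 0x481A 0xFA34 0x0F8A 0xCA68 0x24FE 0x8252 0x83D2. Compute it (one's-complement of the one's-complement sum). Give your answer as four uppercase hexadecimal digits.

One's-complement addition (fold any carry out of bit 15 back into bit 0):
  0x481A + 0xFA34 = 0x1424E → wrap carry → 0x424F
  0x424F + 0x0F8A = 0x051D9
  0x51D9 + 0xCA68 = 0x11C41 → wrap carry → 0x1C42
  0x1C42 + 0x24FE = 0x04140
  0x4140 + 0x8252 = 0x0C392
  0xC392 + 0x83D2 = 0x14764 → wrap carry → 0x4765
One's-complement sum = 0x4765.
Checksum = ~0x4765 & 0xFFFF = 0xB89A.

B89A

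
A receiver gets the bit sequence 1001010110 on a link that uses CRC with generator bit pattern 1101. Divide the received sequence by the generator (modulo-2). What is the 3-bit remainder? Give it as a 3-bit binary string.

Modulo-2 division of 1001010110 by 1101:
  pos 0: 1001 XOR 1101 = 0100
  pos 1: 1000 XOR 1101 = 0101
  pos 2: 1011 XOR 1101 = 0110
  pos 3: 1100 XOR 1101 = 0001
  pos 6: 1110 XOR 1101 = 0011
Remainder = 011 (nonzero — an error is detected).

011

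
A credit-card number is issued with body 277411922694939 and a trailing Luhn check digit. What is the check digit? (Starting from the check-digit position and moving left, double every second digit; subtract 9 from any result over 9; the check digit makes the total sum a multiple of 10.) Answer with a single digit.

2

Partial digits right→left: 9 3 9 4 9 6 2 2 9 1 1 4 7 7 2
Double every second digit counting from the check-digit position (so the 1st, 3rd, 5th, ... of the partial from the right).
  doubled (with −9 where >9): 9 9 9 4 9 2 5 4 → sum 51
  kept as-is: 3 4 6 2 1 4 7 → sum 27
Total = 51 + 27 = 78.
Check digit = (10 − (78 mod 10)) mod 10 = 2.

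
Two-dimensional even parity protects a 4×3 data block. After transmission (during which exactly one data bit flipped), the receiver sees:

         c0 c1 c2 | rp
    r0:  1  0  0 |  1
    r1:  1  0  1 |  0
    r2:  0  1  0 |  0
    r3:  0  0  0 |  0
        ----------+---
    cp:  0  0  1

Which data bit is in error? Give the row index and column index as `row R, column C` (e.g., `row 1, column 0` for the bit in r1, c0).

row 2, column 1

Recompute each row's even parity and compare to rp:
  r0: data parity 1, sent rp 1 → ok
  r1: data parity 0, sent rp 0 → ok
  r2: data parity 1, sent rp 0 → mismatch
  r3: data parity 0, sent rp 0 → ok
Recompute each column's even parity and compare to cp:
  c0: data parity 0, sent cp 0 → ok
  c1: data parity 1, sent cp 0 → mismatch
  c2: data parity 1, sent cp 1 → ok
Exactly one row (r2) and one column (c1) fail → the flipped bit is at their intersection.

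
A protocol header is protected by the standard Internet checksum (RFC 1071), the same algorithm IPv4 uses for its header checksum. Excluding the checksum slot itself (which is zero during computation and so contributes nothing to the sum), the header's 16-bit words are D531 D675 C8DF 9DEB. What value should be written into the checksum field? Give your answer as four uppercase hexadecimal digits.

ED8C

One's-complement addition (fold any carry out of bit 15 back into bit 0):
  0xD531 + 0xD675 = 0x1ABA6 → wrap carry → 0xABA7
  0xABA7 + 0xC8DF = 0x17486 → wrap carry → 0x7487
  0x7487 + 0x9DEB = 0x11272 → wrap carry → 0x1273
One's-complement sum = 0x1273.
Checksum = ~0x1273 & 0xFFFF = 0xED8C.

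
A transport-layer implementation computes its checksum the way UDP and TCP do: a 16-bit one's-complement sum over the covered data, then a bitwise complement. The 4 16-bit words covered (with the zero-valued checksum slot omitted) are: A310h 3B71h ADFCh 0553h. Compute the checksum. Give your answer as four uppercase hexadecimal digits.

6E2E

One's-complement addition (fold any carry out of bit 15 back into bit 0):
  0xA310 + 0x3B71 = 0x0DE81
  0xDE81 + 0xADFC = 0x18C7D → wrap carry → 0x8C7E
  0x8C7E + 0x0553 = 0x091D1
One's-complement sum = 0x91D1.
Checksum = ~0x91D1 & 0xFFFF = 0x6E2E.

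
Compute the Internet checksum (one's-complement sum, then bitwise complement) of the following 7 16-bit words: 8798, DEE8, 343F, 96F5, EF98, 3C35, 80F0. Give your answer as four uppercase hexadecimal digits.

One's-complement addition (fold any carry out of bit 15 back into bit 0):
  0x8798 + 0xDEE8 = 0x16680 → wrap carry → 0x6681
  0x6681 + 0x343F = 0x09AC0
  0x9AC0 + 0x96F5 = 0x131B5 → wrap carry → 0x31B6
  0x31B6 + 0xEF98 = 0x1214E → wrap carry → 0x214F
  0x214F + 0x3C35 = 0x05D84
  0x5D84 + 0x80F0 = 0x0DE74
One's-complement sum = 0xDE74.
Checksum = ~0xDE74 & 0xFFFF = 0x218B.

218B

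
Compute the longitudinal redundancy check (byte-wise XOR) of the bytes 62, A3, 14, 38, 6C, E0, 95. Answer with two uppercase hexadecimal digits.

XOR the bytes together:
  start with 0x62
  0x62 ⊕ 0xA3 = 0xC1
  0xC1 ⊕ 0x14 = 0xD5
  0xD5 ⊕ 0x38 = 0xED
  0xED ⊕ 0x6C = 0x81
  0x81 ⊕ 0xE0 = 0x61
  0x61 ⊕ 0x95 = 0xF4

F4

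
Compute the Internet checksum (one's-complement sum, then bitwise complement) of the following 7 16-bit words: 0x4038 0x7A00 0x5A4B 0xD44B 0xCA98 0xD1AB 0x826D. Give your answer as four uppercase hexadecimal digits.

F87D

One's-complement addition (fold any carry out of bit 15 back into bit 0):
  0x4038 + 0x7A00 = 0x0BA38
  0xBA38 + 0x5A4B = 0x11483 → wrap carry → 0x1484
  0x1484 + 0xD44B = 0x0E8CF
  0xE8CF + 0xCA98 = 0x1B367 → wrap carry → 0xB368
  0xB368 + 0xD1AB = 0x18513 → wrap carry → 0x8514
  0x8514 + 0x826D = 0x10781 → wrap carry → 0x0782
One's-complement sum = 0x0782.
Checksum = ~0x0782 & 0xFFFF = 0xF87D.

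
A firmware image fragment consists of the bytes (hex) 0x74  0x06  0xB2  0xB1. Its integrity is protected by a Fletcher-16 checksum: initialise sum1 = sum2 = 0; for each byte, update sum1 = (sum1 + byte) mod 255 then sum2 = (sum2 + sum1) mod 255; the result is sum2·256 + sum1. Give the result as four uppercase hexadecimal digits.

FADE

Running sums (mod 255):
  after byte 0 (0x74): sum1=116, sum2=116
  after byte 1 (0x06): sum1=122, sum2=238
  after byte 2 (0xB2): sum1=45, sum2=28
  after byte 3 (0xB1): sum1=222, sum2=250
Checksum = sum2·256 + sum1 = 250·256 + 222 = 64222 = 0xFADE.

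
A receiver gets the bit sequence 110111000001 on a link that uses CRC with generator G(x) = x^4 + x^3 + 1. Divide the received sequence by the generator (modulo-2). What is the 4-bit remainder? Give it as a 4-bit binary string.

0000

Modulo-2 division of 110111000001 by 11001:
  pos 0: 11011 XOR 11001 = 00010
  pos 3: 10100 XOR 11001 = 01101
  pos 4: 11010 XOR 11001 = 00011
  pos 7: 11001 XOR 11001 = 00000
Remainder = 0000 (zero — the frame passes the CRC check).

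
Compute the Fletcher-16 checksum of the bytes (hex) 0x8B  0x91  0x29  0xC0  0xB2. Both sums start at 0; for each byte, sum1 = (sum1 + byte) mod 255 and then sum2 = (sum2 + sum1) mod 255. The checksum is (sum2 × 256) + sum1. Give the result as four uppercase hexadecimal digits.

Running sums (mod 255):
  after byte 0 (0x8B): sum1=139, sum2=139
  after byte 1 (0x91): sum1=29, sum2=168
  after byte 2 (0x29): sum1=70, sum2=238
  after byte 3 (0xC0): sum1=7, sum2=245
  after byte 4 (0xB2): sum1=185, sum2=175
Checksum = sum2·256 + sum1 = 175·256 + 185 = 44985 = 0xAFB9.

AFB9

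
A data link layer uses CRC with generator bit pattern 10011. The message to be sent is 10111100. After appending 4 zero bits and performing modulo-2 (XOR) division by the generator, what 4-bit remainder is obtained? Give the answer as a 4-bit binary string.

0110

Append 4 zeros: 101111000000. Divide by 10011 (XOR where the leading bit is 1):
  pos 0: 10111 XOR 10011 = 00100
  pos 2: 10010 XOR 10011 = 00001
  pos 6: 10000 XOR 10011 = 00011
Remainder (last 4 bits) = 0110. This is the CRC / FCS.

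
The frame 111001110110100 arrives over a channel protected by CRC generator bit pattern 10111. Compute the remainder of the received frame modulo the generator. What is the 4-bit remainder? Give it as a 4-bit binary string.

Modulo-2 division of 111001110110100 by 10111:
  pos 0: 11100 XOR 10111 = 01011
  pos 1: 10111 XOR 10111 = 00000
  pos 6: 11011 XOR 10111 = 01100
  pos 7: 11000 XOR 10111 = 01111
  pos 8: 11111 XOR 10111 = 01000
  pos 9: 10000 XOR 10111 = 00111
Remainder = 1110 (nonzero — an error is detected).

1110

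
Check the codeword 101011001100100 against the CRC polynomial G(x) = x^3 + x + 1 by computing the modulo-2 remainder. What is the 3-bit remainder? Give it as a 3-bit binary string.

111

Modulo-2 division of 101011001100100 by 1011:
  pos 0: 1010 XOR 1011 = 0001
  pos 3: 1110 XOR 1011 = 0101
  pos 4: 1010 XOR 1011 = 0001
  pos 7: 1110 XOR 1011 = 0101
  pos 8: 1010 XOR 1011 = 0001
  pos 11: 1100 XOR 1011 = 0111
Remainder = 111 (nonzero — an error is detected).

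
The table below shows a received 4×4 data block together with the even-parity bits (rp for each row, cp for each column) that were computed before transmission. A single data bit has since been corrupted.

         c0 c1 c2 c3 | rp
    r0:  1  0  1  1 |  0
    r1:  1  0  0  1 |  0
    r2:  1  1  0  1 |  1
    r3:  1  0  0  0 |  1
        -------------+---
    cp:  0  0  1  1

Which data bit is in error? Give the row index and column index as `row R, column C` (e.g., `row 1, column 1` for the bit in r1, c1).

Recompute each row's even parity and compare to rp:
  r0: data parity 1, sent rp 0 → mismatch
  r1: data parity 0, sent rp 0 → ok
  r2: data parity 1, sent rp 1 → ok
  r3: data parity 1, sent rp 1 → ok
Recompute each column's even parity and compare to cp:
  c0: data parity 0, sent cp 0 → ok
  c1: data parity 1, sent cp 0 → mismatch
  c2: data parity 1, sent cp 1 → ok
  c3: data parity 1, sent cp 1 → ok
Exactly one row (r0) and one column (c1) fail → the flipped bit is at their intersection.

row 0, column 1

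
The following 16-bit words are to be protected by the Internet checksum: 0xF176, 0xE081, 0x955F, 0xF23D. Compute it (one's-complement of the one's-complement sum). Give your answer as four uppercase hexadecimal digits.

A669

One's-complement addition (fold any carry out of bit 15 back into bit 0):
  0xF176 + 0xE081 = 0x1D1F7 → wrap carry → 0xD1F8
  0xD1F8 + 0x955F = 0x16757 → wrap carry → 0x6758
  0x6758 + 0xF23D = 0x15995 → wrap carry → 0x5996
One's-complement sum = 0x5996.
Checksum = ~0x5996 & 0xFFFF = 0xA669.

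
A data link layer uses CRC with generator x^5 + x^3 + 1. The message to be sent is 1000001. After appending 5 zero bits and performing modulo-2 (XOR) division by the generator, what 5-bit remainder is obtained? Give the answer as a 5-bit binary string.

00110

Append 5 zeros: 100000100000. Divide by 101001 (XOR where the leading bit is 1):
  pos 0: 100000 XOR 101001 = 001001
  pos 2: 100110 XOR 101001 = 001111
  pos 4: 111100 XOR 101001 = 010101
  pos 5: 101010 XOR 101001 = 000011
Remainder (last 5 bits) = 00110. This is the CRC / FCS.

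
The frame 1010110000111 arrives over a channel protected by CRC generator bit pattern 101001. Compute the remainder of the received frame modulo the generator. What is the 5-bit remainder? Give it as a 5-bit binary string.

Modulo-2 division of 1010110000111 by 101001:
  pos 0: 101011 XOR 101001 = 000010
  pos 4: 100000 XOR 101001 = 001001
  pos 6: 100111 XOR 101001 = 001110
Remainder = 11101 (nonzero — an error is detected).

11101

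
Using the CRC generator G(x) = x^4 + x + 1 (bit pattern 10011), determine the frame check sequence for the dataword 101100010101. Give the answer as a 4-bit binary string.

1001

Append 4 zeros: 1011000101010000. Divide by 10011 (XOR where the leading bit is 1):
  pos 0: 10110 XOR 10011 = 00101
  pos 2: 10100 XOR 10011 = 00111
  pos 4: 11110 XOR 10011 = 01101
  pos 5: 11011 XOR 10011 = 01000
  pos 6: 10000 XOR 10011 = 00011
  pos 9: 11100 XOR 10011 = 01111
  pos 10: 11110 XOR 10011 = 01101
  pos 11: 11010 XOR 10011 = 01001
Remainder (last 4 bits) = 1001. This is the CRC / FCS.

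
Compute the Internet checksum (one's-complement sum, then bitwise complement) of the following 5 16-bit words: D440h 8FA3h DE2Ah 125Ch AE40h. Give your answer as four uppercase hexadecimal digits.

FD53

One's-complement addition (fold any carry out of bit 15 back into bit 0):
  0xD440 + 0x8FA3 = 0x163E3 → wrap carry → 0x63E4
  0x63E4 + 0xDE2A = 0x1420E → wrap carry → 0x420F
  0x420F + 0x125C = 0x0546B
  0x546B + 0xAE40 = 0x102AB → wrap carry → 0x02AC
One's-complement sum = 0x02AC.
Checksum = ~0x02AC & 0xFFFF = 0xFD53.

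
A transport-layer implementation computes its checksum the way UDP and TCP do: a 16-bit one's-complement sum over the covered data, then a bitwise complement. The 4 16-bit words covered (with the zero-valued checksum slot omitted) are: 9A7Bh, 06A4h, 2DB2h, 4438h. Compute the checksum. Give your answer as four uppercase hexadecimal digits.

One's-complement addition (fold any carry out of bit 15 back into bit 0):
  0x9A7B + 0x06A4 = 0x0A11F
  0xA11F + 0x2DB2 = 0x0CED1
  0xCED1 + 0x4438 = 0x11309 → wrap carry → 0x130A
One's-complement sum = 0x130A.
Checksum = ~0x130A & 0xFFFF = 0xECF5.

ECF5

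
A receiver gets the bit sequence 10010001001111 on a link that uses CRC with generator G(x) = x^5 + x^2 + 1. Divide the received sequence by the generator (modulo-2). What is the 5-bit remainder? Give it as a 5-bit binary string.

Modulo-2 division of 10010001001111 by 100101:
  pos 0: 100100 XOR 100101 = 000001
  pos 5: 101001 XOR 100101 = 001100
  pos 7: 110011 XOR 100101 = 010110
  pos 8: 101101 XOR 100101 = 001000
Remainder = 01000 (nonzero — an error is detected).

01000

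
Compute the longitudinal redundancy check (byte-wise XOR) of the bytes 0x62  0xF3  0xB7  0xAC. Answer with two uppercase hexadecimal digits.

8A

XOR the bytes together:
  start with 0x62
  0x62 ⊕ 0xF3 = 0x91
  0x91 ⊕ 0xB7 = 0x26
  0x26 ⊕ 0xAC = 0x8A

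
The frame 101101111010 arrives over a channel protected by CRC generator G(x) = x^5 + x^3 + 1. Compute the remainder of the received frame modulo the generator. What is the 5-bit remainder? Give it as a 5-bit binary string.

Modulo-2 division of 101101111010 by 101001:
  pos 0: 101101 XOR 101001 = 000100
  pos 3: 100111 XOR 101001 = 001110
  pos 5: 111001 XOR 101001 = 010000
  pos 6: 100000 XOR 101001 = 001001
Remainder = 01001 (nonzero — an error is detected).

01001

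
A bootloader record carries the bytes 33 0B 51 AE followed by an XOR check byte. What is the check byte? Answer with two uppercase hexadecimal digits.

XOR the bytes together:
  start with 0x33
  0x33 ⊕ 0x0B = 0x38
  0x38 ⊕ 0x51 = 0x69
  0x69 ⊕ 0xAE = 0xC7

C7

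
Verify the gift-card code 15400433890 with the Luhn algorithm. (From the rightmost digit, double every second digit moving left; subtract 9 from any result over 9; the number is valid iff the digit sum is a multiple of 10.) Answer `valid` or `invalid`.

From the right, keep odd positions and double even positions (subtract 9 from any doubled value over 9):
  doubled (positions 2,4,...): 9 6 8 0 1 → sum 24
  kept (positions 1,3,...): 0 8 3 0 4 1 → sum 16
Total = 40.
40 mod 10 = 0, so the number is valid.

valid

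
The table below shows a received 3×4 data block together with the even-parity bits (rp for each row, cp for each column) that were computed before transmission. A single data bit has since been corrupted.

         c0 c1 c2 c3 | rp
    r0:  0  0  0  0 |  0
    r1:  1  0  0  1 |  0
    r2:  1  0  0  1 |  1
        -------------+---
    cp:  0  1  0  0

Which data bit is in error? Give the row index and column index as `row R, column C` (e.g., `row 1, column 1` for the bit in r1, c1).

row 2, column 1

Recompute each row's even parity and compare to rp:
  r0: data parity 0, sent rp 0 → ok
  r1: data parity 0, sent rp 0 → ok
  r2: data parity 0, sent rp 1 → mismatch
Recompute each column's even parity and compare to cp:
  c0: data parity 0, sent cp 0 → ok
  c1: data parity 0, sent cp 1 → mismatch
  c2: data parity 0, sent cp 0 → ok
  c3: data parity 0, sent cp 0 → ok
Exactly one row (r2) and one column (c1) fail → the flipped bit is at their intersection.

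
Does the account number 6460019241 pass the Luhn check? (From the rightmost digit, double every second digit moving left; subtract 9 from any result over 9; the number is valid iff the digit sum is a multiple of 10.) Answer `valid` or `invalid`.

invalid

From the right, keep odd positions and double even positions (subtract 9 from any doubled value over 9):
  doubled (positions 2,4,...): 8 9 0 3 3 → sum 23
  kept (positions 1,3,...): 1 2 1 0 4 → sum 8
Total = 31.
31 mod 10 = 1, so the number is invalid.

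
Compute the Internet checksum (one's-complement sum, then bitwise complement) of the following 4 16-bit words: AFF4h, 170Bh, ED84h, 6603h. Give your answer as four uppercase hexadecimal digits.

E577

One's-complement addition (fold any carry out of bit 15 back into bit 0):
  0xAFF4 + 0x170B = 0x0C6FF
  0xC6FF + 0xED84 = 0x1B483 → wrap carry → 0xB484
  0xB484 + 0x6603 = 0x11A87 → wrap carry → 0x1A88
One's-complement sum = 0x1A88.
Checksum = ~0x1A88 & 0xFFFF = 0xE577.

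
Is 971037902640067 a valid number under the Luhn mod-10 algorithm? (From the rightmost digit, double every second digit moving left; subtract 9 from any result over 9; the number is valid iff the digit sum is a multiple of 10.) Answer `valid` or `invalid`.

From the right, keep odd positions and double even positions (subtract 9 from any doubled value over 9):
  doubled (positions 2,4,...): 3 0 3 0 5 0 5 → sum 16
  kept (positions 1,3,...): 7 0 4 2 9 3 1 9 → sum 35
Total = 51.
51 mod 10 = 1, so the number is invalid.

invalid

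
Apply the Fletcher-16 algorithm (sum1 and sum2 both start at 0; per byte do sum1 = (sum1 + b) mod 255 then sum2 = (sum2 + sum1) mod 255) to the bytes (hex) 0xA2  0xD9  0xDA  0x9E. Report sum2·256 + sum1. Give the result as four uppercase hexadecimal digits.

Running sums (mod 255):
  after byte 0 (0xA2): sum1=162, sum2=162
  after byte 1 (0xD9): sum1=124, sum2=31
  after byte 2 (0xDA): sum1=87, sum2=118
  after byte 3 (0x9E): sum1=245, sum2=108
Checksum = sum2·256 + sum1 = 108·256 + 245 = 27893 = 0x6CF5.

6CF5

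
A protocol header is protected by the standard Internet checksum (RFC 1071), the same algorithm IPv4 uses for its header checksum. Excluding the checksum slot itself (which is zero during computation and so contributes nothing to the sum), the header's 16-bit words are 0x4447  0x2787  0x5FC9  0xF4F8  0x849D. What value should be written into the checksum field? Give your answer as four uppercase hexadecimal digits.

BAD1

One's-complement addition (fold any carry out of bit 15 back into bit 0):
  0x4447 + 0x2787 = 0x06BCE
  0x6BCE + 0x5FC9 = 0x0CB97
  0xCB97 + 0xF4F8 = 0x1C08F → wrap carry → 0xC090
  0xC090 + 0x849D = 0x1452D → wrap carry → 0x452E
One's-complement sum = 0x452E.
Checksum = ~0x452E & 0xFFFF = 0xBAD1.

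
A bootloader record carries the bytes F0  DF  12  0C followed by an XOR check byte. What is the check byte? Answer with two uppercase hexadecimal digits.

31

XOR the bytes together:
  start with 0xF0
  0xF0 ⊕ 0xDF = 0x2F
  0x2F ⊕ 0x12 = 0x3D
  0x3D ⊕ 0x0C = 0x31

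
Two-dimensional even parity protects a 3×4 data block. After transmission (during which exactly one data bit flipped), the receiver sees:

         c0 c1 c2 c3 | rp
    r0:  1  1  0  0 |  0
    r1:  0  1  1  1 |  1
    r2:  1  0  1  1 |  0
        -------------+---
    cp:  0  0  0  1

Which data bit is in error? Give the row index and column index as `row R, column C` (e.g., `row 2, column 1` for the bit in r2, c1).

Recompute each row's even parity and compare to rp:
  r0: data parity 0, sent rp 0 → ok
  r1: data parity 1, sent rp 1 → ok
  r2: data parity 1, sent rp 0 → mismatch
Recompute each column's even parity and compare to cp:
  c0: data parity 0, sent cp 0 → ok
  c1: data parity 0, sent cp 0 → ok
  c2: data parity 0, sent cp 0 → ok
  c3: data parity 0, sent cp 1 → mismatch
Exactly one row (r2) and one column (c3) fail → the flipped bit is at their intersection.

row 2, column 3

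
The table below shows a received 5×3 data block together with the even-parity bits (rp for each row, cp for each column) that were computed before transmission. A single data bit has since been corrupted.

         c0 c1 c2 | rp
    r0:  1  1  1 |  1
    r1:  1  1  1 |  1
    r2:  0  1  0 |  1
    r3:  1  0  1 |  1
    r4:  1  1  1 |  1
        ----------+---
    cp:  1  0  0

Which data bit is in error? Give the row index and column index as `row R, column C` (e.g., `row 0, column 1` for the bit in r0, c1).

row 3, column 0

Recompute each row's even parity and compare to rp:
  r0: data parity 1, sent rp 1 → ok
  r1: data parity 1, sent rp 1 → ok
  r2: data parity 1, sent rp 1 → ok
  r3: data parity 0, sent rp 1 → mismatch
  r4: data parity 1, sent rp 1 → ok
Recompute each column's even parity and compare to cp:
  c0: data parity 0, sent cp 1 → mismatch
  c1: data parity 0, sent cp 0 → ok
  c2: data parity 0, sent cp 0 → ok
Exactly one row (r3) and one column (c0) fail → the flipped bit is at their intersection.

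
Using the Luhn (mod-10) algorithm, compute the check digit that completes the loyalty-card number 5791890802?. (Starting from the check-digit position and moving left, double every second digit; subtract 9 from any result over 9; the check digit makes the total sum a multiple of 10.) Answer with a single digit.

1

Partial digits right→left: 2 0 8 0 9 8 1 9 7 5
Double every second digit counting from the check-digit position (so the 1st, 3rd, 5th, ... of the partial from the right).
  doubled (with −9 where >9): 4 7 9 2 5 → sum 27
  kept as-is: 0 0 8 9 5 → sum 22
Total = 27 + 22 = 49.
Check digit = (10 − (49 mod 10)) mod 10 = 1.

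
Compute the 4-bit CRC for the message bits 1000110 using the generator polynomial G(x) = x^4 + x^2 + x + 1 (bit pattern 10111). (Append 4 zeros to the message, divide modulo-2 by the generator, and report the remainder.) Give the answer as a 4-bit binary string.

Append 4 zeros: 10001100000. Divide by 10111 (XOR where the leading bit is 1):
  pos 0: 10001 XOR 10111 = 00110
  pos 2: 11010 XOR 10111 = 01101
  pos 3: 11010 XOR 10111 = 01101
  pos 4: 11010 XOR 10111 = 01101
  pos 5: 11010 XOR 10111 = 01101
  pos 6: 11010 XOR 10111 = 01101
Remainder (last 4 bits) = 1101. This is the CRC / FCS.

1101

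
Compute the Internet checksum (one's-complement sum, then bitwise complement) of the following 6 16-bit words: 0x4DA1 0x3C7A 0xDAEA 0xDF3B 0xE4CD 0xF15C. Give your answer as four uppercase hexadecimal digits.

E592

One's-complement addition (fold any carry out of bit 15 back into bit 0):
  0x4DA1 + 0x3C7A = 0x08A1B
  0x8A1B + 0xDAEA = 0x16505 → wrap carry → 0x6506
  0x6506 + 0xDF3B = 0x14441 → wrap carry → 0x4442
  0x4442 + 0xE4CD = 0x1290F → wrap carry → 0x2910
  0x2910 + 0xF15C = 0x11A6C → wrap carry → 0x1A6D
One's-complement sum = 0x1A6D.
Checksum = ~0x1A6D & 0xFFFF = 0xE592.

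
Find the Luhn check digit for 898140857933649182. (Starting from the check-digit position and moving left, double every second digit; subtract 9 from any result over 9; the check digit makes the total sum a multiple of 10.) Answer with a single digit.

Partial digits right→left: 2 8 1 9 4 6 3 3 9 7 5 8 0 4 1 8 9 8
Double every second digit counting from the check-digit position (so the 1st, 3rd, 5th, ... of the partial from the right).
  doubled (with −9 where >9): 4 2 8 6 9 1 0 2 9 → sum 41
  kept as-is: 8 9 6 3 7 8 4 8 8 → sum 61
Total = 41 + 61 = 102.
Check digit = (10 − (102 mod 10)) mod 10 = 8.

8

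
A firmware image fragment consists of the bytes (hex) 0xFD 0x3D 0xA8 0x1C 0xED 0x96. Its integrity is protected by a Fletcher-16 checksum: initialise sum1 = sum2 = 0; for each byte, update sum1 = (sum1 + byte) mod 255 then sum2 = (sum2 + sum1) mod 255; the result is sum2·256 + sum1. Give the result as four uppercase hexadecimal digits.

Running sums (mod 255):
  after byte 0 (0xFD): sum1=253, sum2=253
  after byte 1 (0x3D): sum1=59, sum2=57
  after byte 2 (0xA8): sum1=227, sum2=29
  after byte 3 (0x1C): sum1=0, sum2=29
  after byte 4 (0xED): sum1=237, sum2=11
  after byte 5 (0x96): sum1=132, sum2=143
Checksum = sum2·256 + sum1 = 143·256 + 132 = 36740 = 0x8F84.

8F84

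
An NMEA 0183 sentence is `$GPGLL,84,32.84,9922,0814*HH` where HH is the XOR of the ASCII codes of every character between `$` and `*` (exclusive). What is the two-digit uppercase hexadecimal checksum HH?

72

XOR the ASCII codes of the payload characters:
  'G' = 0x47 → acc = 0x47
  'P' = 0x50 → acc = 0x17
  'G' = 0x47 → acc = 0x50
  'L' = 0x4C → acc = 0x1C
  'L' = 0x4C → acc = 0x50
  ',' = 0x2C → acc = 0x7C
  '8' = 0x38 → acc = 0x44
  '4' = 0x34 → acc = 0x70
  ',' = 0x2C → acc = 0x5C
  '3' = 0x33 → acc = 0x6F
  '2' = 0x32 → acc = 0x5D
  '.' = 0x2E → acc = 0x73
  '8' = 0x38 → acc = 0x4B
  '4' = 0x34 → acc = 0x7F
  ',' = 0x2C → acc = 0x53
  '9' = 0x39 → acc = 0x6A
  '9' = 0x39 → acc = 0x53
  '2' = 0x32 → acc = 0x61
  '2' = 0x32 → acc = 0x53
  ',' = 0x2C → acc = 0x7F
  '0' = 0x30 → acc = 0x4F
  '8' = 0x38 → acc = 0x77
  '1' = 0x31 → acc = 0x46
  '4' = 0x34 → acc = 0x72
Checksum = 0x72.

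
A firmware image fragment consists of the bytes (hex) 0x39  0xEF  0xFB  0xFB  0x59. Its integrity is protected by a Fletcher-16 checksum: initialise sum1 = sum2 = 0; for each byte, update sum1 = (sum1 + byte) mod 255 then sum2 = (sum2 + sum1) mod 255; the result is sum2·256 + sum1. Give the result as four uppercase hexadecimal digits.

Running sums (mod 255):
  after byte 0 (0x39): sum1=57, sum2=57
  after byte 1 (0xEF): sum1=41, sum2=98
  after byte 2 (0xFB): sum1=37, sum2=135
  after byte 3 (0xFB): sum1=33, sum2=168
  after byte 4 (0x59): sum1=122, sum2=35
Checksum = sum2·256 + sum1 = 35·256 + 122 = 9082 = 0x237A.

237A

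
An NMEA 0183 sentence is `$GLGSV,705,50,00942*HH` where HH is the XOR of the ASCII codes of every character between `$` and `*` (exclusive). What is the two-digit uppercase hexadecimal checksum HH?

XOR the ASCII codes of the payload characters:
  'G' = 0x47 → acc = 0x47
  'L' = 0x4C → acc = 0x0B
  'G' = 0x47 → acc = 0x4C
  'S' = 0x53 → acc = 0x1F
  'V' = 0x56 → acc = 0x49
  ',' = 0x2C → acc = 0x65
  '7' = 0x37 → acc = 0x52
  '0' = 0x30 → acc = 0x62
  '5' = 0x35 → acc = 0x57
  ',' = 0x2C → acc = 0x7B
  '5' = 0x35 → acc = 0x4E
  '0' = 0x30 → acc = 0x7E
  ',' = 0x2C → acc = 0x52
  '0' = 0x30 → acc = 0x62
  '0' = 0x30 → acc = 0x52
  '9' = 0x39 → acc = 0x6B
  '4' = 0x34 → acc = 0x5F
  '2' = 0x32 → acc = 0x6D
Checksum = 0x6D.

6D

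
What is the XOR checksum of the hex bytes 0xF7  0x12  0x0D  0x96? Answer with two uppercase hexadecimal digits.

7E

XOR the bytes together:
  start with 0xF7
  0xF7 ⊕ 0x12 = 0xE5
  0xE5 ⊕ 0x0D = 0xE8
  0xE8 ⊕ 0x96 = 0x7E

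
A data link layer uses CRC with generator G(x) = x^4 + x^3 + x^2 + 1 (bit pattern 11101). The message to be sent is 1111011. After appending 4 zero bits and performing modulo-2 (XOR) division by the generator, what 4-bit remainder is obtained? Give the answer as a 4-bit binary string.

Append 4 zeros: 11110110000. Divide by 11101 (XOR where the leading bit is 1):
  pos 0: 11110 XOR 11101 = 00011
  pos 3: 11110 XOR 11101 = 00011
  pos 6: 11000 XOR 11101 = 00101
Remainder (last 4 bits) = 0101. This is the CRC / FCS.

0101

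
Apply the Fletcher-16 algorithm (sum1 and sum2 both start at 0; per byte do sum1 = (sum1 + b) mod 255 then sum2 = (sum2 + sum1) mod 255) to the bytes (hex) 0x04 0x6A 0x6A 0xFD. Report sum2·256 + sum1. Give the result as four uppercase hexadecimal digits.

22D6

Running sums (mod 255):
  after byte 0 (0x04): sum1=4, sum2=4
  after byte 1 (0x6A): sum1=110, sum2=114
  after byte 2 (0x6A): sum1=216, sum2=75
  after byte 3 (0xFD): sum1=214, sum2=34
Checksum = sum2·256 + sum1 = 34·256 + 214 = 8918 = 0x22D6.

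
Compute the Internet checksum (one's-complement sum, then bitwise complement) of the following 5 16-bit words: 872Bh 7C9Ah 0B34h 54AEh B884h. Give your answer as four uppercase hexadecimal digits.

One's-complement addition (fold any carry out of bit 15 back into bit 0):
  0x872B + 0x7C9A = 0x103C5 → wrap carry → 0x03C6
  0x03C6 + 0x0B34 = 0x00EFA
  0x0EFA + 0x54AE = 0x063A8
  0x63A8 + 0xB884 = 0x11C2C → wrap carry → 0x1C2D
One's-complement sum = 0x1C2D.
Checksum = ~0x1C2D & 0xFFFF = 0xE3D2.

E3D2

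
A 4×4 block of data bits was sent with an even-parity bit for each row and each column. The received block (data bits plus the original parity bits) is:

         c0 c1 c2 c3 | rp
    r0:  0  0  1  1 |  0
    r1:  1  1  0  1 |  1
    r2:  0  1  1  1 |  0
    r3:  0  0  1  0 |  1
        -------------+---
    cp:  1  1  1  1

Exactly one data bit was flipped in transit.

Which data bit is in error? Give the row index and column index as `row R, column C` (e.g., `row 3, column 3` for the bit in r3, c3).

Recompute each row's even parity and compare to rp:
  r0: data parity 0, sent rp 0 → ok
  r1: data parity 1, sent rp 1 → ok
  r2: data parity 1, sent rp 0 → mismatch
  r3: data parity 1, sent rp 1 → ok
Recompute each column's even parity and compare to cp:
  c0: data parity 1, sent cp 1 → ok
  c1: data parity 0, sent cp 1 → mismatch
  c2: data parity 1, sent cp 1 → ok
  c3: data parity 1, sent cp 1 → ok
Exactly one row (r2) and one column (c1) fail → the flipped bit is at their intersection.

row 2, column 1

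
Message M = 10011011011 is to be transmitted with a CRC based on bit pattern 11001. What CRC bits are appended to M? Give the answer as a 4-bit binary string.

0000

Append 4 zeros: 100110110110000. Divide by 11001 (XOR where the leading bit is 1):
  pos 0: 10011 XOR 11001 = 01010
  pos 1: 10100 XOR 11001 = 01101
  pos 2: 11011 XOR 11001 = 00010
  pos 5: 10101 XOR 11001 = 01100
  pos 6: 11001 XOR 11001 = 00000
Remainder (last 4 bits) = 0000. This is the CRC / FCS.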